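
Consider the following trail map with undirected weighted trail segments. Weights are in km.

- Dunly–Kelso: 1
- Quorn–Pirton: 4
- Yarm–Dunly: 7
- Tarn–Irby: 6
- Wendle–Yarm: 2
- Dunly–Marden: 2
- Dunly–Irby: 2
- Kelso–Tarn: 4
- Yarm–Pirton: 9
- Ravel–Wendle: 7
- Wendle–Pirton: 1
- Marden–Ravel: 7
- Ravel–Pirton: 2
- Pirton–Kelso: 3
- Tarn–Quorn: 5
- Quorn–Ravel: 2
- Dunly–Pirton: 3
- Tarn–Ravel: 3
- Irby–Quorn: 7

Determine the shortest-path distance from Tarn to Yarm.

8 km

Running Dijkstra from Tarn:
Tarn: 0
Ravel: 3  (via Tarn)
Kelso: 4  (via Tarn)
Pirton: 5  (via Ravel)
Dunly: 5  (via Kelso)
Quorn: 5  (via Tarn)
Irby: 6  (via Tarn)
Wendle: 6  (via Pirton)
Marden: 7  (via Dunly)
Yarm: 8  (via Wendle)
Shortest route: Tarn–Ravel–Pirton–Wendle–Yarm = 8 km.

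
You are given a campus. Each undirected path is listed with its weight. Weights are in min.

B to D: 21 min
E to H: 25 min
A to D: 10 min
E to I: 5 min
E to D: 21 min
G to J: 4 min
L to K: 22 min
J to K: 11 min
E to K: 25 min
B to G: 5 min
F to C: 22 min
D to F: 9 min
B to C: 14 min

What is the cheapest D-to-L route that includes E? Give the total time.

Best D to E: D → E costing 21
Shortest E→L: E → K → L = 47
Total via E: 21 + 47 = 68 min.

68 min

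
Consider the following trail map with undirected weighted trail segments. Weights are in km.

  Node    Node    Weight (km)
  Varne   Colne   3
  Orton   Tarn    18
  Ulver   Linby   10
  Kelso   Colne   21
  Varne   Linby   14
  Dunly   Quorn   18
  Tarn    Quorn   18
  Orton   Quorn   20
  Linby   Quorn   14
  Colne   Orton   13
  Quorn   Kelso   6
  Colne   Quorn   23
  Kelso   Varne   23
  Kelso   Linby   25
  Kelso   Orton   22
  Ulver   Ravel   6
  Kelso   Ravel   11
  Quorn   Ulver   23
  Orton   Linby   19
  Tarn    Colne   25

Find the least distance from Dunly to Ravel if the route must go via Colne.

Best Dunly to Colne: Dunly → Quorn → Colne costing 41
Best Colne to Ravel: Colne → Kelso → Ravel costing 32
Total via Colne: 41 + 32 = 73 km.

73 km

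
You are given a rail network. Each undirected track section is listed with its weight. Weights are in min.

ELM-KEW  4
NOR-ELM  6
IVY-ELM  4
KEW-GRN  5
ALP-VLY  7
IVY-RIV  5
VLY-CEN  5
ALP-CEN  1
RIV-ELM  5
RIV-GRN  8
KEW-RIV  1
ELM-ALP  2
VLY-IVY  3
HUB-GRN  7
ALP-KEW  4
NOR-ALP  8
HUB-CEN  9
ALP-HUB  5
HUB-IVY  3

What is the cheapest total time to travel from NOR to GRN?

15 min

Enumerating some paths:
NOR–ELM–KEW–GRN: 6+4+5 = 15
NOR–ELM–RIV–KEW–GRN: 6+5+1+5 = 17
The minimum is 15 min via NOR–ELM–KEW–GRN.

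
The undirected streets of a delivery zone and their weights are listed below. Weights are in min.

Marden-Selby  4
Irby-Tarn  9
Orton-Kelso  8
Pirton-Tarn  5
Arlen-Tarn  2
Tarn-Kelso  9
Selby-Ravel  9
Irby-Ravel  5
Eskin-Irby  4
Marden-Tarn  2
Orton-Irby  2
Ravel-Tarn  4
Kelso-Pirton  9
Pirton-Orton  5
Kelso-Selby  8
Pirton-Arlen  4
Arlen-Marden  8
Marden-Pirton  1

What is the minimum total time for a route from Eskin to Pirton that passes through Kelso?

Shortest Eskin→Kelso: Eskin–Irby–Orton–Kelso = 14
Shortest Kelso→Pirton: Kelso–Pirton = 9
Total via Kelso: 14 + 9 = 23 min.

23 min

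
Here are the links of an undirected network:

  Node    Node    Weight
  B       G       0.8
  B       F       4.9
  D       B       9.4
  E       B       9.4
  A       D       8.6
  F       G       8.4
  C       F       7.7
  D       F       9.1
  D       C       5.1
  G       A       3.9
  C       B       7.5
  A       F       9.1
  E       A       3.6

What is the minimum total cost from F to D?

9.1

Settle nodes by increasing distance from F:
F: 0
B: 4.9  (via F)
G: 5.7  (via B)
C: 7.7  (via F)
A: 9.1  (via F)
D: 9.1  (via F)
Shortest route: F → D = 9.1.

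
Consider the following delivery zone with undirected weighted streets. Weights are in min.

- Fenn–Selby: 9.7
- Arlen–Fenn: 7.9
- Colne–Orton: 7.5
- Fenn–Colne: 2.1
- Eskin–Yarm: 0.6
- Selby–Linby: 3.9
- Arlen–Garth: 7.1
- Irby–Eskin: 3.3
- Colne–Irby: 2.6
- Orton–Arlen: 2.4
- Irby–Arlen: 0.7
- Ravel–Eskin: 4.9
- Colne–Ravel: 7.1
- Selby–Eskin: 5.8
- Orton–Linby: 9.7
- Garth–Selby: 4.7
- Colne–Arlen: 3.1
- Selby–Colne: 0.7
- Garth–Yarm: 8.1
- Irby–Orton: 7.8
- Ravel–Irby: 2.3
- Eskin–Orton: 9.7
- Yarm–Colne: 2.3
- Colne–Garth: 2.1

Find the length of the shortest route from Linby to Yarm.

6.9 min

Running Dijkstra from Linby:
Linby: 0
Selby: 3.9  (via Linby)
Colne: 4.6  (via Selby)
Garth: 6.7  (via Colne)
Fenn: 6.7  (via Colne)
Yarm: 6.9  (via Colne)
Shortest route: Linby → Selby → Colne → Yarm = 6.9 min.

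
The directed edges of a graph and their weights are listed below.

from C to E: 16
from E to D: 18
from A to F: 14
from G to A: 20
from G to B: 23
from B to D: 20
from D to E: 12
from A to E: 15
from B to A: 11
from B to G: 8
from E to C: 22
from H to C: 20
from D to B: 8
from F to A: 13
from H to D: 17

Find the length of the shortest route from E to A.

37

Settle nodes by increasing distance from E:
E: 0
D: 18  (via E)
C: 22  (via E)
B: 26  (via D)
G: 34  (via B)
A: 37  (via B)
Shortest route: E → D → B → A = 37.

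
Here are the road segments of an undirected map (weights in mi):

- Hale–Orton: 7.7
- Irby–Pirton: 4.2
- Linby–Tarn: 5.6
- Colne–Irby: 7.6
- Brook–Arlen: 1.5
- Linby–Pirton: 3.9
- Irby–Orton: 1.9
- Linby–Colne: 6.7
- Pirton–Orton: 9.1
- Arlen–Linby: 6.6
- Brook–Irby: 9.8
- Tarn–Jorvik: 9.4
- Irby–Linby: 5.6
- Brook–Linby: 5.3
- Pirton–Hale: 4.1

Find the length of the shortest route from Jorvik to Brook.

Settle nodes by increasing distance from Jorvik:
Jorvik: 0
Tarn: 9.4  (via Jorvik)
Linby: 15  (via Tarn)
Pirton: 18.9  (via Linby)
Brook: 20.3  (via Linby)
Shortest route: Jorvik → Tarn → Linby → Brook = 20.3 mi.

20.3 mi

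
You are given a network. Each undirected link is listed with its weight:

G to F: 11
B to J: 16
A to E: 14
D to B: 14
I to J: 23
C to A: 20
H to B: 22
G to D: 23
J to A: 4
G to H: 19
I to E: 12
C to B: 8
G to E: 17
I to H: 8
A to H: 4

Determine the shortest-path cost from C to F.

54

Settle nodes by increasing distance from C:
C: 0
B: 8  (via C)
A: 20  (via C)
D: 22  (via B)
H: 24  (via A)
J: 24  (via B)
I: 32  (via H)
E: 34  (via A)
G: 43  (via H)
F: 54  (via G)
Shortest route: C → A → H → G → F = 54.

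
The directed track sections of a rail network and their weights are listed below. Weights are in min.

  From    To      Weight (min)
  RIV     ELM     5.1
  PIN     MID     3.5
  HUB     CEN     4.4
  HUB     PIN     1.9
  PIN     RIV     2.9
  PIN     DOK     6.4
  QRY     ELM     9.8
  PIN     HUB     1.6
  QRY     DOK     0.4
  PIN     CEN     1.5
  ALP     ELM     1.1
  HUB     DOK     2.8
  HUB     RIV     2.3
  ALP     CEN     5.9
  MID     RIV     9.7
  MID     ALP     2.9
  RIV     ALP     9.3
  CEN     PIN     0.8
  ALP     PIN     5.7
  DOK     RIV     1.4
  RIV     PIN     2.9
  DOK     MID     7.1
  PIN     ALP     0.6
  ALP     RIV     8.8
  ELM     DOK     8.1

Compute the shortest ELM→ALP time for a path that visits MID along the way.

Shortest ELM→MID: ELM–DOK–MID = 15.2
Shortest MID→ALP: MID–ALP = 2.9
Total via MID: 15.2 + 2.9 = 18.1 min.

18.1 min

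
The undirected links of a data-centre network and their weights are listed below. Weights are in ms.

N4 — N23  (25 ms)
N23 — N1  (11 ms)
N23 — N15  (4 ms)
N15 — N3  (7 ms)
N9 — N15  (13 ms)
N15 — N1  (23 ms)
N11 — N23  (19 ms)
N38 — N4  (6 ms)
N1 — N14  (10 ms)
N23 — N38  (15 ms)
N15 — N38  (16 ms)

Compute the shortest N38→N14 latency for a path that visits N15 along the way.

41 ms

Shortest N38→N15: N38–N15 = 16
Shortest N15→N14: N15–N23–N1–N14 = 25
Total via N15: 16 + 25 = 41 ms.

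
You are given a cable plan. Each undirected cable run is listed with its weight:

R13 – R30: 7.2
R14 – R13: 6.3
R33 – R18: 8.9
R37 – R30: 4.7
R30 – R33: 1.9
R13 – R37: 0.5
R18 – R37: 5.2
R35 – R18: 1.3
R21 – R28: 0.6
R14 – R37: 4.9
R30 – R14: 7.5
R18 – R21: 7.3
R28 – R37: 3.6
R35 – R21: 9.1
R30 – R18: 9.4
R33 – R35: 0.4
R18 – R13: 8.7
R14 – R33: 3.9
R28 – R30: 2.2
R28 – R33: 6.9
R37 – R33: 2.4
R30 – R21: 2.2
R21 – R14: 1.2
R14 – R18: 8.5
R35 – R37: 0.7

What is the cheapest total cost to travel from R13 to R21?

Compare a few routes:
R13 - R37 - R35 - R33 - R30 - R21: 0.5+0.7+0.4+1.9+2.2 = 5.7
R13 - R37 - R35 - R33 - R30 - R28 - R21: 0.5+0.7+0.4+1.9+2.2+0.6 = 6.3
R13 - R37 - R28 - R21: 0.5+3.6+0.6 = 4.7
Cheapest is R13 - R37 - R28 - R21 at 4.7.

4.7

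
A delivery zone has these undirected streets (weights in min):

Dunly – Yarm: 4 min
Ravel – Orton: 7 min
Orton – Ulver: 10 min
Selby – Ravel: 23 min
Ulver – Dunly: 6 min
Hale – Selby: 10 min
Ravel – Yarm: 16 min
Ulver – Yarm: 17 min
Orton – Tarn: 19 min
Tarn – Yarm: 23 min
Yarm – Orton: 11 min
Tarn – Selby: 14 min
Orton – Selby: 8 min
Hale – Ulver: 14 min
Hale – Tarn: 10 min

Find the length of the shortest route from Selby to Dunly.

Running Dijkstra from Selby:
Selby: 0
Orton: 8  (via Selby)
Hale: 10  (via Selby)
Tarn: 14  (via Selby)
Ravel: 15  (via Orton)
Ulver: 18  (via Orton)
Yarm: 19  (via Orton)
Dunly: 23  (via Yarm)
Shortest route: Selby–Orton–Yarm–Dunly = 23 min.

23 min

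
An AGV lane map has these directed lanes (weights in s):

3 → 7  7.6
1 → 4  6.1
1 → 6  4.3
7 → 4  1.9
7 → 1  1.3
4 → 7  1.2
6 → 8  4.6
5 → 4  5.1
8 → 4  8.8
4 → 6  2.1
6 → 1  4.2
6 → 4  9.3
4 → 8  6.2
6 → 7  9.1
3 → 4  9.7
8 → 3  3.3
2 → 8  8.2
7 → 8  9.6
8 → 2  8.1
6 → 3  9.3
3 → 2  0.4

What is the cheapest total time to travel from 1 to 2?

Shortest distances from 1:
1: 0
6: 4.3  (via 1)
4: 6.1  (via 1)
7: 7.3  (via 4)
8: 8.9  (via 6)
3: 12.2  (via 8)
2: 12.6  (via 3)
Shortest route: 1–6–8–3–2 = 12.6 s.

12.6 s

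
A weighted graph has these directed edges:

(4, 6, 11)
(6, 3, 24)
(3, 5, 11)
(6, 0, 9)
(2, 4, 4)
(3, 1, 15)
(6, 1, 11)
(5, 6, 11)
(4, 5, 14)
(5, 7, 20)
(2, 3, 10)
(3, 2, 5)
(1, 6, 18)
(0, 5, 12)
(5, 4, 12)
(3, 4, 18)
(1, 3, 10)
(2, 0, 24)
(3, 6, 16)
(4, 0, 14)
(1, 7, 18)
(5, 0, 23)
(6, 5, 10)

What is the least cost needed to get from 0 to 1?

Running Dijkstra from 0:
0: 0
5: 12  (via 0)
6: 23  (via 5)
4: 24  (via 5)
7: 32  (via 5)
1: 34  (via 6)
Shortest route: 0–5–6–1 = 34.

34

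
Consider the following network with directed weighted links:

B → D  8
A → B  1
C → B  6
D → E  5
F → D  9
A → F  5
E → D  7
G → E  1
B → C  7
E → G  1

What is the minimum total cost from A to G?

15

Running Dijkstra from A:
A: 0
B: 1  (via A)
F: 5  (via A)
C: 8  (via B)
D: 9  (via B)
E: 14  (via D)
G: 15  (via E)
Shortest route: A–B–D–E–G = 15.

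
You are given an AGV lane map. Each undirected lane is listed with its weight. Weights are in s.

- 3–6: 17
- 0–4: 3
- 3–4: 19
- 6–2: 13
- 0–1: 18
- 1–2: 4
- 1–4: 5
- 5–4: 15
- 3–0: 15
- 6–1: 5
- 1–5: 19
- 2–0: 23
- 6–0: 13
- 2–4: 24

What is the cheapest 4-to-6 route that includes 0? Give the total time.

Best 4 to 0: 4 → 0 costing 3
Shortest 0→6: 0 → 6 = 13
Total via 0: 3 + 13 = 16 s.

16 s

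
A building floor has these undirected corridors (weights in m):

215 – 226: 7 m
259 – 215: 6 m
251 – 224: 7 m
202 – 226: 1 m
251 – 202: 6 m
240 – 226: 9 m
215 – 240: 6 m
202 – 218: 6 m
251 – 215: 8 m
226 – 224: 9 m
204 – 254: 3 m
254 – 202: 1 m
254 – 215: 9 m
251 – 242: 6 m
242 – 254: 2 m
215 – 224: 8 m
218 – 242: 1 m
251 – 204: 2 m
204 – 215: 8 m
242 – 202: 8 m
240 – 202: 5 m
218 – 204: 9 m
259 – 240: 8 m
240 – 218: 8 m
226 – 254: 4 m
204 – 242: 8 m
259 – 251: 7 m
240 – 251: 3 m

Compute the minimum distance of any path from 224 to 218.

14 m

Shortest distances from 224:
224: 0
251: 7  (via 224)
215: 8  (via 224)
204: 9  (via 251)
226: 9  (via 224)
240: 10  (via 251)
202: 10  (via 226)
254: 11  (via 202)
242: 13  (via 251)
218: 14  (via 242)
Shortest route: 224 → 251 → 242 → 218 = 14 m.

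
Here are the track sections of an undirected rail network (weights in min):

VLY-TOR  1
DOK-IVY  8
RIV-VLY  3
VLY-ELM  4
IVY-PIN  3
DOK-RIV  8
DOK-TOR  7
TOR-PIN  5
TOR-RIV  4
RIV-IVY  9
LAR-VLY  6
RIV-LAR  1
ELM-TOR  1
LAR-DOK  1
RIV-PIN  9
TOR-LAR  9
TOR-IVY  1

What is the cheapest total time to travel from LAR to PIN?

Compare a few routes:
LAR - RIV - PIN: 1+9 = 10
LAR - RIV - TOR - IVY - PIN: 1+4+1+3 = 9
LAR - RIV - TOR - PIN: 1+4+5 = 10
LAR - RIV - VLY - TOR - PIN: 1+3+1+5 = 10
Cheapest is LAR - RIV - TOR - IVY - PIN at 9 min.

9 min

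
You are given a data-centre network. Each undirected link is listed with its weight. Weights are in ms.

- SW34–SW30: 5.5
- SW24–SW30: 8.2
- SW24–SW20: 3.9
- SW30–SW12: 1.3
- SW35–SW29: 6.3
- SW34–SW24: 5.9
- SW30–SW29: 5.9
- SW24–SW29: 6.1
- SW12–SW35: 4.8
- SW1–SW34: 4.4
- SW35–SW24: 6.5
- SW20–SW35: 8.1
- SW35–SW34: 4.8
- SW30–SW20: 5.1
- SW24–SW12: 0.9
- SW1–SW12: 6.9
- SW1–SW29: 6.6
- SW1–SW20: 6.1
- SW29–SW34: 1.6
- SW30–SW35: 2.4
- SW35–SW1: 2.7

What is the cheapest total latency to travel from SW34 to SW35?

4.8 ms

Running Dijkstra from SW34:
SW34: 0
SW29: 1.6  (via SW34)
SW1: 4.4  (via SW34)
SW35: 4.8  (via SW34)
Shortest route: SW34 → SW35 = 4.8 ms.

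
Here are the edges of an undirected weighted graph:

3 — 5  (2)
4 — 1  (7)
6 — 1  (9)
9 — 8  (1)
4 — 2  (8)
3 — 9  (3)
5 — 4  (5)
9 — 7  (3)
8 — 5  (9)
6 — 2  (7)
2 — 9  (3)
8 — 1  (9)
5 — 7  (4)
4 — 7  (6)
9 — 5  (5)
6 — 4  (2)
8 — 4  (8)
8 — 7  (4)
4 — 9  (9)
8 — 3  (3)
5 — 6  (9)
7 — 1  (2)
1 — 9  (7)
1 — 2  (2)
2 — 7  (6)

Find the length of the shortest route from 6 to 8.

Compare a few routes:
6 → 4 → 8: 2+8 = 10
6 → 2 → 9 → 8: 7+3+1 = 11
Cheapest is 6 → 4 → 8 at 10.

10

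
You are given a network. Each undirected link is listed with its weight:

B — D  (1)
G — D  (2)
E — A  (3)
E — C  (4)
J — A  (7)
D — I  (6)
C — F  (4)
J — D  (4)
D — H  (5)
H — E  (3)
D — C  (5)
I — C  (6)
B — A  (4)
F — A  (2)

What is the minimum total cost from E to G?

Compare a few routes:
E - H - D - G: 3+5+2 = 10
E - C - D - G: 4+5+2 = 11
Cheapest is E - H - D - G at 10.

10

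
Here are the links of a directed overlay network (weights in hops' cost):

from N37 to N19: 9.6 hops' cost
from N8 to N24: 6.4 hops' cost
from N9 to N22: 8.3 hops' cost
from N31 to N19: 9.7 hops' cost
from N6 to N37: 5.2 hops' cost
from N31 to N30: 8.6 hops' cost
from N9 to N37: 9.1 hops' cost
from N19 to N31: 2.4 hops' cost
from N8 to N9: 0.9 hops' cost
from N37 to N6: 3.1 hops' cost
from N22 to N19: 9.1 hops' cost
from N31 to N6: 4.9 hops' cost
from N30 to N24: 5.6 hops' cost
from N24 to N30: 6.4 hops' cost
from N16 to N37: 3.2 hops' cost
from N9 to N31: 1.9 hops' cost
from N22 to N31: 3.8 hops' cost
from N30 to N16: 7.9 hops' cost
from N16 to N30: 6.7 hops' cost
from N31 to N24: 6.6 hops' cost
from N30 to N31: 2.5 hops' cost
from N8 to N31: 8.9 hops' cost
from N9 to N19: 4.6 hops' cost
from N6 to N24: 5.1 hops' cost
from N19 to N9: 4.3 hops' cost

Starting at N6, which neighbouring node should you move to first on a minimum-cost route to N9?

Candidate routes:
N6 - N24 - N30 - N31 - N19 - N9: 5.1+6.4+2.5+9.7+4.3 = 28
N6 - N37 - N19 - N9: 5.2+9.6+4.3 = 19.1
N6 - N24 - N30 - N16 - N37 - N19 - N9: 5.1+6.4+7.9+3.2+9.6+4.3 = 36.5
The minimum is 19.1 hops' cost via N6 - N37 - N19 - N9.
So from N6 the first move is to N37.

N37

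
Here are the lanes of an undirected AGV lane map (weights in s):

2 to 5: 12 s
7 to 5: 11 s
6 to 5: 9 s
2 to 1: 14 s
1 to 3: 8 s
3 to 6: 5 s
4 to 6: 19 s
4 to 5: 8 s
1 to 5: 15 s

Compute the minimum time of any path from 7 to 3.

Enumerating some paths:
7–5–4–6–3: 11+8+19+5 = 43
7–5–6–3: 11+9+5 = 25
7–5–1–3: 11+15+8 = 34
The minimum is 25 s via 7–5–6–3.

25 s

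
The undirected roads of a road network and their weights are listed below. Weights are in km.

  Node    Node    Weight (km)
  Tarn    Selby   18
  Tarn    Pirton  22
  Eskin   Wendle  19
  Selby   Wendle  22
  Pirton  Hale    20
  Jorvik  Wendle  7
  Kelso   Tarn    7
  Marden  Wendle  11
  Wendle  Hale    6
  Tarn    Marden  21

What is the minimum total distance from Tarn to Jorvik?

Settle nodes by increasing distance from Tarn:
Tarn: 0
Kelso: 7  (via Tarn)
Selby: 18  (via Tarn)
Marden: 21  (via Tarn)
Pirton: 22  (via Tarn)
Wendle: 32  (via Marden)
Hale: 38  (via Wendle)
Jorvik: 39  (via Wendle)
Shortest route: Tarn → Marden → Wendle → Jorvik = 39 km.

39 km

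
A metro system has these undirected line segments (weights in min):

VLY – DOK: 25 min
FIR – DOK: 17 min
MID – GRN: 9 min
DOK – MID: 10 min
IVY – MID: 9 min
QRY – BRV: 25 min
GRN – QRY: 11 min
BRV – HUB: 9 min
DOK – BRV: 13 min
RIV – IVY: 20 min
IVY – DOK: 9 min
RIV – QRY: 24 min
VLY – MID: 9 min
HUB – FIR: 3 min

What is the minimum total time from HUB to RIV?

49 min

Candidate routes:
HUB → BRV → DOK → IVY → RIV: 9+13+9+20 = 51
HUB → BRV → QRY → RIV: 9+25+24 = 58
HUB → FIR → DOK → IVY → RIV: 3+17+9+20 = 49
HUB → FIR → DOK → MID → IVY → RIV: 3+17+10+9+20 = 59
The minimum is 49 min via HUB → FIR → DOK → IVY → RIV.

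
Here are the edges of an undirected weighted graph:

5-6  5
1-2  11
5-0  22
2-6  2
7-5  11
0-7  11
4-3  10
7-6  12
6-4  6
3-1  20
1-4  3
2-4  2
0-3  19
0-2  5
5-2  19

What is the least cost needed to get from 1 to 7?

Candidate routes:
1 → 4 → 6 → 7: 3+6+12 = 21
1 → 4 → 2 → 0 → 7: 3+2+5+11 = 21
1 → 4 → 2 → 6 → 7: 3+2+2+12 = 19
Cheapest is 1 → 4 → 2 → 6 → 7 at 19.

19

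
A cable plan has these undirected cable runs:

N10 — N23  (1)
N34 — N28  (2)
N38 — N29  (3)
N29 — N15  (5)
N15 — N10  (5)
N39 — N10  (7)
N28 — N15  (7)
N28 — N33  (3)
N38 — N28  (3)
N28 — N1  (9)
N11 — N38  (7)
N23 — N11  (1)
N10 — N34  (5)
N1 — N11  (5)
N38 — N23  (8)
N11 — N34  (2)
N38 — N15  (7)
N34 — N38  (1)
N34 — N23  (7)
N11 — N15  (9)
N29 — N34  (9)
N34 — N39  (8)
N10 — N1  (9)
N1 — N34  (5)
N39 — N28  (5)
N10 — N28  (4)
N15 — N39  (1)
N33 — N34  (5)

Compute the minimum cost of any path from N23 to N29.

Running Dijkstra from N23:
N23: 0
N10: 1  (via N23)
N11: 1  (via N23)
N34: 3  (via N11)
N38: 4  (via N34)
N28: 5  (via N10)
N1: 6  (via N11)
N15: 6  (via N10)
N39: 7  (via N15)
N29: 7  (via N38)
Shortest route: N23 → N11 → N34 → N38 → N29 = 7.

7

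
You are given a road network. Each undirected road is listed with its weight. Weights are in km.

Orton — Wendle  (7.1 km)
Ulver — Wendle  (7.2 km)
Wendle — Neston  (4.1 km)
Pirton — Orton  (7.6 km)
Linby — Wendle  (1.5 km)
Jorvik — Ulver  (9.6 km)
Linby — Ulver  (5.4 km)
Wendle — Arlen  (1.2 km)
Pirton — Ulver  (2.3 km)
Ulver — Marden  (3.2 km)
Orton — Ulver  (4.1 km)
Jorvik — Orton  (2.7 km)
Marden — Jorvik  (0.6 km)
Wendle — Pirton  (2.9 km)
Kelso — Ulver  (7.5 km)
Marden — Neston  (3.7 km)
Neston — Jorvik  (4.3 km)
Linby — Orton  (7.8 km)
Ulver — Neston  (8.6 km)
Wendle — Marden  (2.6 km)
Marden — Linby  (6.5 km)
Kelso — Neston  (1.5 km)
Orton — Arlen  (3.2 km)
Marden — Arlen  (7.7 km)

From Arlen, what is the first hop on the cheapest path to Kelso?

Enumerating some paths:
Arlen–Wendle–Marden–Jorvik–Neston–Kelso: 1.2+2.6+0.6+4.3+1.5 = 10.2
Arlen–Wendle–Marden–Neston–Kelso: 1.2+2.6+3.7+1.5 = 9
Arlen–Wendle–Neston–Kelso: 1.2+4.1+1.5 = 6.8
Cheapest is Arlen–Wendle–Neston–Kelso at 6.8 km.
So from Arlen the first move is to Wendle.

Wendle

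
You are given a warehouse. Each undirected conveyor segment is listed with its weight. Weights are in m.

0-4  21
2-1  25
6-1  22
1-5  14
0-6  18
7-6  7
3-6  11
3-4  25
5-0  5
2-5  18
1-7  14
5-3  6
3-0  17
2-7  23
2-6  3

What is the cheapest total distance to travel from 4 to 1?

Running Dijkstra from 4:
4: 0
0: 21  (via 4)
3: 25  (via 4)
5: 26  (via 0)
6: 36  (via 3)
2: 39  (via 6)
1: 40  (via 5)
Shortest route: 4–0–5–1 = 40 m.

40 m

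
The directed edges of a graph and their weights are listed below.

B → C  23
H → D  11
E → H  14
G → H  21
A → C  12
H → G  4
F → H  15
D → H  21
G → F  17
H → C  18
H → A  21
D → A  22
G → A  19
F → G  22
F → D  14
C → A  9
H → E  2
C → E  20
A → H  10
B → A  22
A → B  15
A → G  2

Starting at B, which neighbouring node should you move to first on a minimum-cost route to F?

A

Compare a few routes:
B - A - G - F: 22+2+17 = 41
B - A - H - G - F: 22+10+4+17 = 53
B - C - A - G - F: 23+9+2+17 = 51
Cheapest is B - A - G - F at 41.
So from B the first move is to A.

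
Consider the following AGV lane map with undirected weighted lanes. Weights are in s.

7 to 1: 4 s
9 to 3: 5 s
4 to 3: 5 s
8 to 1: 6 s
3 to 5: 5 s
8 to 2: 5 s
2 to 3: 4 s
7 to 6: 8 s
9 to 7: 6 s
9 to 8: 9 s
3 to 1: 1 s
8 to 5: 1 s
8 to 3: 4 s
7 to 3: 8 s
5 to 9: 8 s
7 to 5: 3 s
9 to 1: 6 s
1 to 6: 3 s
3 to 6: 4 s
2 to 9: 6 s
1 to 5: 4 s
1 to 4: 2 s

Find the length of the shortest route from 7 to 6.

Running Dijkstra from 7:
7: 0
5: 3  (via 7)
1: 4  (via 7)
8: 4  (via 5)
3: 5  (via 1)
4: 6  (via 1)
9: 6  (via 7)
6: 7  (via 1)
Shortest route: 7–1–6 = 7 s.

7 s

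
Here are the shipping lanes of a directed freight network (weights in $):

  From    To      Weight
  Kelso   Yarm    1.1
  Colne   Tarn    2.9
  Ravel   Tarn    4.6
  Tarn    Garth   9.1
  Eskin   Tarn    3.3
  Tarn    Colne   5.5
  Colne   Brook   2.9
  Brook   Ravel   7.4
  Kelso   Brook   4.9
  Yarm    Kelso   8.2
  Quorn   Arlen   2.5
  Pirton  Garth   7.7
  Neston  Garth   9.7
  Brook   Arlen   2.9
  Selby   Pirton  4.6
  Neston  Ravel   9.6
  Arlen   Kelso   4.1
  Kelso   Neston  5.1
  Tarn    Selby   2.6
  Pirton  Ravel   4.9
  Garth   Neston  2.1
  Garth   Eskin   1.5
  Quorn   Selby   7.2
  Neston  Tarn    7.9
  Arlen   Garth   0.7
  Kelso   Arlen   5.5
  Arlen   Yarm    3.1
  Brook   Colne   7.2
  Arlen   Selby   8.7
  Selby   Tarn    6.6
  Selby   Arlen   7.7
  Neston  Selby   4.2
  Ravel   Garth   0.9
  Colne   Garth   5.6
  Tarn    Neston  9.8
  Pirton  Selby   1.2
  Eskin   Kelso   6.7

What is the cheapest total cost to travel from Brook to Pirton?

$14.5

Enumerating some paths:
Brook–Arlen–Garth–Eskin–Tarn–Selby–Pirton: 2.9+0.7+1.5+3.3+2.6+4.6 = 15.6
Brook–Arlen–Garth–Neston–Selby–Pirton: 2.9+0.7+2.1+4.2+4.6 = 14.5
Cheapest is Brook–Arlen–Garth–Neston–Selby–Pirton at $14.5.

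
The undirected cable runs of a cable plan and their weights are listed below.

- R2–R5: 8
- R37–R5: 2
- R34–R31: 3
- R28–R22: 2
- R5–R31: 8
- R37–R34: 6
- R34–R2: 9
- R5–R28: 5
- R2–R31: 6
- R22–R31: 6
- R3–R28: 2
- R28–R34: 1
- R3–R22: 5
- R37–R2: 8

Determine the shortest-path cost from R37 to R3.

Enumerating some paths:
R37 → R5 → R28 → R22 → R3: 2+5+2+5 = 14
R37 → R5 → R28 → R3: 2+5+2 = 9
R37 → R34 → R28 → R22 → R3: 6+1+2+5 = 14
Cheapest is R37 → R5 → R28 → R3 at 9.

9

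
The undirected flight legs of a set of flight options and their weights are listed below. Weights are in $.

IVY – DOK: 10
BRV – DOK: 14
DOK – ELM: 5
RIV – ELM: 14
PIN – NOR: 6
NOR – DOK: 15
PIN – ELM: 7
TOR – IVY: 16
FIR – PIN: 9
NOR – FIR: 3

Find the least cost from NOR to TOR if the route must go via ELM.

$44

Best NOR to ELM: NOR–PIN–ELM costing 13
Shortest ELM→TOR: ELM–DOK–IVY–TOR = 31
Total via ELM: 13 + 31 = $44.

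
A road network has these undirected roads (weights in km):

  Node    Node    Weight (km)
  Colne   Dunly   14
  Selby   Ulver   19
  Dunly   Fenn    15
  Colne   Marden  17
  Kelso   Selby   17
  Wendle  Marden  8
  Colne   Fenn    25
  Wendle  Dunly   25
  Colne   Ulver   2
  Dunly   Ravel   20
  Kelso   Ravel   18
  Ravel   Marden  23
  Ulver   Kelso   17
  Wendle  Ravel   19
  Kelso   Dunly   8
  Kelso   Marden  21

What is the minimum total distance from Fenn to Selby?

Compare a few routes:
Fenn - Dunly - Kelso - Selby: 15+8+17 = 40
Fenn - Colne - Ulver - Selby: 25+2+19 = 46
Fenn - Dunly - Colne - Ulver - Selby: 15+14+2+19 = 50
Fenn - Dunly - Kelso - Ulver - Selby: 15+8+17+19 = 59
Cheapest is Fenn - Dunly - Kelso - Selby at 40 km.

40 km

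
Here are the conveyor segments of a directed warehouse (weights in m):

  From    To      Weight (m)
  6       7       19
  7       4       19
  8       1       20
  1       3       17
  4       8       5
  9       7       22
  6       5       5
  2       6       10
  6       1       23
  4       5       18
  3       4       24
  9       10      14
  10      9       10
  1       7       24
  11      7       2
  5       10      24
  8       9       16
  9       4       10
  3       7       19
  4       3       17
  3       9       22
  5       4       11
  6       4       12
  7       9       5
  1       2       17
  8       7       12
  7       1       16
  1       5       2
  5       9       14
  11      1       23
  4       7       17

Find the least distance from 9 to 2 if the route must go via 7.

Shortest 9→7: 9 → 7 = 22
Shortest 7→2: 7 → 1 → 2 = 33
Total via 7: 22 + 33 = 55 m.

55 m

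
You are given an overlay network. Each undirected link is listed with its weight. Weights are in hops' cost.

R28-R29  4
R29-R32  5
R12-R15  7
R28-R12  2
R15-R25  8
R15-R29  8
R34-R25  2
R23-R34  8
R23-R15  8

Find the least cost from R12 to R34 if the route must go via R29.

24 hops' cost

Best R12 to R29: R12 → R28 → R29 costing 6
Shortest R29→R34: R29 → R15 → R25 → R34 = 18
Total via R29: 6 + 18 = 24 hops' cost.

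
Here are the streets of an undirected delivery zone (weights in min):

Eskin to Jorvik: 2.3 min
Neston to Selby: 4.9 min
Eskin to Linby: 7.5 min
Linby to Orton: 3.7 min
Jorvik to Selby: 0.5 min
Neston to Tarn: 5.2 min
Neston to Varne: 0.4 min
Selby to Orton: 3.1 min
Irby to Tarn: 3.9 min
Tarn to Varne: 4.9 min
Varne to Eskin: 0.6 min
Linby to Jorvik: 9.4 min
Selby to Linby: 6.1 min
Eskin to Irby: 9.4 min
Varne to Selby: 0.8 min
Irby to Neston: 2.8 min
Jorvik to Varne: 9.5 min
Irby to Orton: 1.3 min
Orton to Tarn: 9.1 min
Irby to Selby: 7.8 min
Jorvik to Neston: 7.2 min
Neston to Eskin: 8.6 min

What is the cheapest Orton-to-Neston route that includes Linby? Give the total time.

11 min

Shortest Orton→Linby: Orton–Linby = 3.7
Best Linby to Neston: Linby–Selby–Varne–Neston costing 7.3
Total via Linby: 3.7 + 7.3 = 11 min.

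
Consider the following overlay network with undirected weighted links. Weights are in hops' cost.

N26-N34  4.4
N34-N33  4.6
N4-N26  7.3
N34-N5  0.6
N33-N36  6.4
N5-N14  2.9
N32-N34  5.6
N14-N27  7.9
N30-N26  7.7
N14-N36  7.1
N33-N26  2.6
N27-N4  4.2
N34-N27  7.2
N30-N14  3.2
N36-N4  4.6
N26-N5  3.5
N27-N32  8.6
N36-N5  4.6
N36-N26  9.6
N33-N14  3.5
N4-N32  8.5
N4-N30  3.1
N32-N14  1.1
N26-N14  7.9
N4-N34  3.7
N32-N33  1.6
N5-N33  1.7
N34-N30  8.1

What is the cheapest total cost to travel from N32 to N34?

Shortest distances from N32:
N32: 0
N14: 1.1  (via N32)
N33: 1.6  (via N32)
N5: 3.3  (via N33)
N34: 3.9  (via N5)
Shortest route: N32 → N33 → N5 → N34 = 3.9 hops' cost.

3.9 hops' cost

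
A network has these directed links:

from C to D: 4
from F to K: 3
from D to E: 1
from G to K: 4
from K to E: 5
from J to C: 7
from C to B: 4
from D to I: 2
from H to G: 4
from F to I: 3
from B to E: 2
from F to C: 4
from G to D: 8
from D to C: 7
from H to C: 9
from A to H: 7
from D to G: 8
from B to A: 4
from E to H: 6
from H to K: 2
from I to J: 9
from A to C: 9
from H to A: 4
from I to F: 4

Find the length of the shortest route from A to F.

19

Settle nodes by increasing distance from A:
A: 0
H: 7  (via A)
C: 9  (via A)
K: 9  (via H)
G: 11  (via H)
B: 13  (via C)
D: 13  (via C)
E: 14  (via K)
I: 15  (via D)
F: 19  (via I)
Shortest route: A → C → D → I → F = 19.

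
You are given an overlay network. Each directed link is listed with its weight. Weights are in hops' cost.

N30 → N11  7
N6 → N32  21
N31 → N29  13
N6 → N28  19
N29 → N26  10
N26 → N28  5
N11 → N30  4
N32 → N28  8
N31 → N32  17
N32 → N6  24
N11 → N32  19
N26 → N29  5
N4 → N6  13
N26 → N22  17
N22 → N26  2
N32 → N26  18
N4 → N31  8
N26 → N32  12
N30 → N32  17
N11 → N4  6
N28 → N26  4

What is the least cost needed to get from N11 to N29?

Settle nodes by increasing distance from N11:
N11: 0
N30: 4  (via N11)
N4: 6  (via N11)
N31: 14  (via N4)
N6: 19  (via N4)
N32: 19  (via N11)
N28: 27  (via N32)
N29: 27  (via N31)
Shortest route: N11–N4–N31–N29 = 27 hops' cost.

27 hops' cost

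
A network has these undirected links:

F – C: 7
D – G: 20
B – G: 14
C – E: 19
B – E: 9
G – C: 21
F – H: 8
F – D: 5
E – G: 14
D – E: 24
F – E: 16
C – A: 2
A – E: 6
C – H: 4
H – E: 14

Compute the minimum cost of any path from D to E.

Enumerating some paths:
D - F - H - C - A - E: 5+8+4+2+6 = 25
D - F - E: 5+16 = 21
D - F - C - A - E: 5+7+2+6 = 20
D - E: 24 = 24
The minimum is 20 via D - F - C - A - E.

20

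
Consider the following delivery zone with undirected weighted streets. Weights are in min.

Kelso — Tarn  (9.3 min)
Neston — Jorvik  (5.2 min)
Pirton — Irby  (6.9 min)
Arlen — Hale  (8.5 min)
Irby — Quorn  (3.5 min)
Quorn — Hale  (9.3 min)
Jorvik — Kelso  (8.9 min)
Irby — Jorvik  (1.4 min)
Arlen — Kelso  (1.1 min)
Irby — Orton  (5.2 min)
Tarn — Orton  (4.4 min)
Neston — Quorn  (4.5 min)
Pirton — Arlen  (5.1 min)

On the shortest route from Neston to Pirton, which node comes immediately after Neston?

Candidate routes:
Neston–Jorvik–Irby–Pirton: 5.2+1.4+6.9 = 13.5
Neston–Quorn–Irby–Jorvik–Kelso–Arlen–Pirton: 4.5+3.5+1.4+8.9+1.1+5.1 = 24.5
Neston–Quorn–Irby–Pirton: 4.5+3.5+6.9 = 14.9
Neston–Jorvik–Kelso–Arlen–Pirton: 5.2+8.9+1.1+5.1 = 20.3
Cheapest is Neston–Jorvik–Irby–Pirton at 13.5 min.
So from Neston the first move is to Jorvik.

Jorvik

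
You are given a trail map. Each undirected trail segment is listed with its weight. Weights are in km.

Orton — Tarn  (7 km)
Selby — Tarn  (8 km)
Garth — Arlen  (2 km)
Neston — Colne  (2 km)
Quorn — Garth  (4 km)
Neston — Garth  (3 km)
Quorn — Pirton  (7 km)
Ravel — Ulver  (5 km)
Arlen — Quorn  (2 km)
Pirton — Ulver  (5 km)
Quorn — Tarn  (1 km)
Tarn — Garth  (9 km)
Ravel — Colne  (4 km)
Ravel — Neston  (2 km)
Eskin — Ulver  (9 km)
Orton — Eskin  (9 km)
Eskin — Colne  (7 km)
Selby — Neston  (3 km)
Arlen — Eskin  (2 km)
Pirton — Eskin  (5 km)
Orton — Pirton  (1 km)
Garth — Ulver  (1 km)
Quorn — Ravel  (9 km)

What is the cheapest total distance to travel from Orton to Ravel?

11 km

Settle nodes by increasing distance from Orton:
Orton: 0
Pirton: 1  (via Orton)
Eskin: 6  (via Pirton)
Ulver: 6  (via Pirton)
Tarn: 7  (via Orton)
Garth: 7  (via Ulver)
Quorn: 8  (via Pirton)
Arlen: 8  (via Eskin)
Neston: 10  (via Garth)
Ravel: 11  (via Ulver)
Shortest route: Orton–Pirton–Ulver–Ravel = 11 km.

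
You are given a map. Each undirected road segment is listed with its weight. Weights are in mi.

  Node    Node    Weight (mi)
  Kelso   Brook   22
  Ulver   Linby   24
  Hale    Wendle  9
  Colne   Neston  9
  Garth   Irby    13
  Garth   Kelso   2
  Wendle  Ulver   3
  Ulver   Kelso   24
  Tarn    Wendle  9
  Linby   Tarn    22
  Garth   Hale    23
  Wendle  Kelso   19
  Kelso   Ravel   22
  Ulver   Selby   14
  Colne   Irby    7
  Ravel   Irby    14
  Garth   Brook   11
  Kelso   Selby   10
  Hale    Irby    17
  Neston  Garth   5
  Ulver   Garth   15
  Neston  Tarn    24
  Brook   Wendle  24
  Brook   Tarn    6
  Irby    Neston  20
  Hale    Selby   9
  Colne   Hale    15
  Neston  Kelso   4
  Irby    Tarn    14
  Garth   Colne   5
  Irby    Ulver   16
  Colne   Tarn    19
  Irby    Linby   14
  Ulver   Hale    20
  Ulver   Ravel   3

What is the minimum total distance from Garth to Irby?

Shortest distances from Garth:
Garth: 0
Kelso: 2  (via Garth)
Colne: 5  (via Garth)
Neston: 5  (via Garth)
Brook: 11  (via Garth)
Irby: 12  (via Colne)
Shortest route: Garth → Colne → Irby = 12 mi.

12 mi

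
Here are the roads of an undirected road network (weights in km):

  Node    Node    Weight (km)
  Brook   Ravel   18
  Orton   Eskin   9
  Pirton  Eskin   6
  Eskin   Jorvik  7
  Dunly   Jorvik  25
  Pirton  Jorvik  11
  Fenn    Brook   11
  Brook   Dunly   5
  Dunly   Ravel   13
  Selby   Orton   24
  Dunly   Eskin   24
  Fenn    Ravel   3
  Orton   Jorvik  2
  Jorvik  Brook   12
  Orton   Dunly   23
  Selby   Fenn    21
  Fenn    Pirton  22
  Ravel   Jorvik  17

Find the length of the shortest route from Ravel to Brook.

14 km

Settle nodes by increasing distance from Ravel:
Ravel: 0
Fenn: 3  (via Ravel)
Dunly: 13  (via Ravel)
Brook: 14  (via Fenn)
Shortest route: Ravel–Fenn–Brook = 14 km.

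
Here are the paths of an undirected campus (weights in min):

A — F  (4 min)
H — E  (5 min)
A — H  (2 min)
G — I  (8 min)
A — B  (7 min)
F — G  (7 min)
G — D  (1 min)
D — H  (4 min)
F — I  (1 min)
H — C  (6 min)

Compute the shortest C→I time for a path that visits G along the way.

19 min

Shortest C→G: C–H–D–G = 11
Best G to I: G–I costing 8
Total via G: 11 + 8 = 19 min.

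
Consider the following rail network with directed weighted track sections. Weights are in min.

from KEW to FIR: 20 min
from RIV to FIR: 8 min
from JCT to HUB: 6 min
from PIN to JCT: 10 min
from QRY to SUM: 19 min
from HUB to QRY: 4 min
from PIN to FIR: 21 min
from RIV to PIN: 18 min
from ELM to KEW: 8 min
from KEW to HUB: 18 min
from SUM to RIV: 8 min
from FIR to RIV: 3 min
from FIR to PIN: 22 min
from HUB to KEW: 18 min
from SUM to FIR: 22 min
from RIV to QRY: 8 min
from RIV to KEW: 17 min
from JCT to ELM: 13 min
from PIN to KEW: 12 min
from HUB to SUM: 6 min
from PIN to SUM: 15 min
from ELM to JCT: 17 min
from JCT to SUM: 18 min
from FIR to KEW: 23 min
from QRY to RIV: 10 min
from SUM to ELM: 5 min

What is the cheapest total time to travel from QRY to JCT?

38 min

Running Dijkstra from QRY:
QRY: 0
RIV: 10  (via QRY)
FIR: 18  (via RIV)
SUM: 19  (via QRY)
ELM: 24  (via SUM)
KEW: 27  (via RIV)
PIN: 28  (via RIV)
JCT: 38  (via PIN)
Shortest route: QRY → RIV → PIN → JCT = 38 min.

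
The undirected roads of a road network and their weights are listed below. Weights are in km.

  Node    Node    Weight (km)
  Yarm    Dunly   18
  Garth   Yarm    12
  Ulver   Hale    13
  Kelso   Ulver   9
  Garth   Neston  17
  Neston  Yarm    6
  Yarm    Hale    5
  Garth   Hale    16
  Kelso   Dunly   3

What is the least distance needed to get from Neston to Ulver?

Candidate routes:
Neston - Garth - Yarm - Hale - Ulver: 17+12+5+13 = 47
Neston - Garth - Hale - Ulver: 17+16+13 = 46
Neston - Yarm - Dunly - Kelso - Ulver: 6+18+3+9 = 36
Neston - Yarm - Hale - Ulver: 6+5+13 = 24
Cheapest is Neston - Yarm - Hale - Ulver at 24 km.

24 km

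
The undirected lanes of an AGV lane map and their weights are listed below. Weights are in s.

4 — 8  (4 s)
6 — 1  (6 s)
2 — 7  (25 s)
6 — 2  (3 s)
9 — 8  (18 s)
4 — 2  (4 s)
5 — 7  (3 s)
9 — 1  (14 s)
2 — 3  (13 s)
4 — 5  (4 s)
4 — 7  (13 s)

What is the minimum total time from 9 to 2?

23 s

Enumerating some paths:
9–1–6–2: 14+6+3 = 23
9–8–4–2: 18+4+4 = 26
The minimum is 23 s via 9–1–6–2.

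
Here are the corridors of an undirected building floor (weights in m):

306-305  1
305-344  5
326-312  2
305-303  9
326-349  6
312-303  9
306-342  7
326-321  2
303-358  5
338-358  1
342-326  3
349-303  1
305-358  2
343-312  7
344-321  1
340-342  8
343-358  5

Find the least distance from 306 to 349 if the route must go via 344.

15 m

Shortest 306→344: 306 → 305 → 344 = 6
Shortest 344→349: 344 → 321 → 326 → 349 = 9
Total via 344: 6 + 9 = 15 m.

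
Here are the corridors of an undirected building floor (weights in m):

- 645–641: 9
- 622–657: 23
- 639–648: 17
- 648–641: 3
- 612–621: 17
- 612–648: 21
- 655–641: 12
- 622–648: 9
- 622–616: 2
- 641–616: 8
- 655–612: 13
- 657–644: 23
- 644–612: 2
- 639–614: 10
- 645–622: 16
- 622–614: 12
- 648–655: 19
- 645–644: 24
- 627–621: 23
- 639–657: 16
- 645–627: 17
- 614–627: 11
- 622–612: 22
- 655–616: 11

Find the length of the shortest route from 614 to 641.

Compare a few routes:
614–622–648–641: 12+9+3 = 24
614–622–616–641: 12+2+8 = 22
614–639–648–641: 10+17+3 = 30
The minimum is 22 m via 614–622–616–641.

22 m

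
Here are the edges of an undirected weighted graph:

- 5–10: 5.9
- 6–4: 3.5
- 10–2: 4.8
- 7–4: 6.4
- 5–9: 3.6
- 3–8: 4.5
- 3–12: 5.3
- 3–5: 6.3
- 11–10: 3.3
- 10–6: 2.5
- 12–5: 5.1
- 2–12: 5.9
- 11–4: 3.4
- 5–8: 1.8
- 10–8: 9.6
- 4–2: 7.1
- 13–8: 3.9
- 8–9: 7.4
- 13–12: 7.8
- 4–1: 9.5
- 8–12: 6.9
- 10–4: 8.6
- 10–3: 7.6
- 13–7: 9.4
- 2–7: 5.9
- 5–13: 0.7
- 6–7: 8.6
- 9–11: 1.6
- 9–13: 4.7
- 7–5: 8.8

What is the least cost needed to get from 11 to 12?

Running Dijkstra from 11:
11: 0
9: 1.6  (via 11)
10: 3.3  (via 11)
4: 3.4  (via 11)
5: 5.2  (via 9)
6: 5.8  (via 10)
13: 5.9  (via 5)
8: 7  (via 5)
2: 8.1  (via 10)
7: 9.8  (via 4)
12: 10.3  (via 5)
Shortest route: 11 → 9 → 5 → 12 = 10.3.

10.3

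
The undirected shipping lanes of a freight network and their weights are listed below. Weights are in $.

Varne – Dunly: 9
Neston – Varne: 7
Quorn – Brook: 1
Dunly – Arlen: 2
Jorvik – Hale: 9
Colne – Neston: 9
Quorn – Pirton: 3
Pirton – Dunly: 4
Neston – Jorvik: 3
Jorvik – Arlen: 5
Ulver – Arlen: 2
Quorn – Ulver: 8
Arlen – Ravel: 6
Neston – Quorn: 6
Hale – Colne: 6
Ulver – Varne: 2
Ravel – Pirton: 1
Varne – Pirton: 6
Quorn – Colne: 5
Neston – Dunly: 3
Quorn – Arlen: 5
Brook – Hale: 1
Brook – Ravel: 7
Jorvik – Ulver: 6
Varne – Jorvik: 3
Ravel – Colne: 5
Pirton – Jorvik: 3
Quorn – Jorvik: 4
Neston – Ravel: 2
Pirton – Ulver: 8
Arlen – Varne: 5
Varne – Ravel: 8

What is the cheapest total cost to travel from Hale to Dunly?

$9

Running Dijkstra from Hale:
Hale: 0
Brook: 1  (via Hale)
Quorn: 2  (via Brook)
Pirton: 5  (via Quorn)
Colne: 6  (via Hale)
Ravel: 6  (via Pirton)
Jorvik: 6  (via Quorn)
Arlen: 7  (via Quorn)
Neston: 8  (via Quorn)
Ulver: 9  (via Arlen)
Dunly: 9  (via Pirton)
Shortest route: Hale → Brook → Quorn → Pirton → Dunly = $9.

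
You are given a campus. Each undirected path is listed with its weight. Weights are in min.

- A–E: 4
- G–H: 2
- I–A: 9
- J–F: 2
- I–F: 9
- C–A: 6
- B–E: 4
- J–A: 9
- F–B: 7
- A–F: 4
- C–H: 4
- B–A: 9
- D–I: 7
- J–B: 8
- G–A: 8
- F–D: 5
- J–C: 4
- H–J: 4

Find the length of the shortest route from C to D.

Settle nodes by increasing distance from C:
C: 0
H: 4  (via C)
J: 4  (via C)
A: 6  (via C)
F: 6  (via J)
G: 6  (via H)
E: 10  (via A)
D: 11  (via F)
Shortest route: C–J–F–D = 11 min.

11 min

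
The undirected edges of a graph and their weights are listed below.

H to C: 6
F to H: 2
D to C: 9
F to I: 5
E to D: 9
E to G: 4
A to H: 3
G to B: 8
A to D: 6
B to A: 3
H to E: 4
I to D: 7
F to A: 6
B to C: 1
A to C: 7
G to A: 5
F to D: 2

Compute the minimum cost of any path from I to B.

Running Dijkstra from I:
I: 0
F: 5  (via I)
D: 7  (via I)
H: 7  (via F)
A: 10  (via H)
E: 11  (via H)
B: 13  (via A)
Shortest route: I → F → H → A → B = 13.

13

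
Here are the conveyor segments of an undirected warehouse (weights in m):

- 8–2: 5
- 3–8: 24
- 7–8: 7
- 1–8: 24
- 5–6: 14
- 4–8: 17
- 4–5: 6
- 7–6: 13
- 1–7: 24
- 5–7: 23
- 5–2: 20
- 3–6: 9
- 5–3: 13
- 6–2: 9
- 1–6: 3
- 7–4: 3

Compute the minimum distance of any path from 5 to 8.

16 m

Compare a few routes:
5–4–7–8: 6+3+7 = 16
5–4–8: 6+17 = 23
Cheapest is 5–4–7–8 at 16 m.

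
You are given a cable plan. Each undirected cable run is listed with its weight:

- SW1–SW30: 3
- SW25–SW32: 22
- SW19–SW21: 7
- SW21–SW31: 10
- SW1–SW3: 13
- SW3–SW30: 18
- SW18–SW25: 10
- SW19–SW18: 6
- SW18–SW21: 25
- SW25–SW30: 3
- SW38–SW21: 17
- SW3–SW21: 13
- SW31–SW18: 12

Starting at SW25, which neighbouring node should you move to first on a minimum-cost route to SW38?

Compare a few routes:
SW25 - SW18 - SW31 - SW21 - SW38: 10+12+10+17 = 49
SW25 - SW30 - SW1 - SW3 - SW21 - SW38: 3+3+13+13+17 = 49
SW25 - SW18 - SW19 - SW21 - SW38: 10+6+7+17 = 40
The minimum is 40 via SW25 - SW18 - SW19 - SW21 - SW38.
So from SW25 the first move is to SW18.

SW18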